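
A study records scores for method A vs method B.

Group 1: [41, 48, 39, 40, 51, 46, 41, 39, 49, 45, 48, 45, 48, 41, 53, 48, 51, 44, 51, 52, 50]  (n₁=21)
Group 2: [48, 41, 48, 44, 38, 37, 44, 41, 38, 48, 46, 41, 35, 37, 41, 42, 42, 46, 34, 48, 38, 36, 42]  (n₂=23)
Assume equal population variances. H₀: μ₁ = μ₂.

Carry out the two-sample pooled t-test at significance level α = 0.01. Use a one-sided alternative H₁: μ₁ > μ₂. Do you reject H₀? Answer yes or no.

x̄₁=46.190, s₁=4.557, n₁=21
x̄₂=41.522, s₂=4.420, n₂=23
s_p² = [20·4.557² + 22·4.420²]/42 = 20.1185
SE = √(s_p²·(1/21+1/23)) = 1.3538
t = (46.190−41.522)/1.3538 = 3.4486
df = 42
p-value (one-sided, H₁ greater) = 0.00065
At α=0.01: p < α → reject H₀

reject H₀: yes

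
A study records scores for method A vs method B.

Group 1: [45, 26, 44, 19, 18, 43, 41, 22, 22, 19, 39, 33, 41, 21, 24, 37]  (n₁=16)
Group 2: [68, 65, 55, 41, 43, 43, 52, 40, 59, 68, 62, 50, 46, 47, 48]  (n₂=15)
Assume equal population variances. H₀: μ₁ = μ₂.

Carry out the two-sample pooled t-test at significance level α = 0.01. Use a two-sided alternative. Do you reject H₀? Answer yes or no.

reject H₀: yes

x̄₁=30.875, s₁=10.346, n₁=16
x̄₂=52.467, s₂=9.797, n₂=15
s_p² = [15·10.346² + 14·9.797²]/29 = 101.7063
SE = √(s_p²·(1/16+1/15)) = 3.6245
t = (30.875−52.467)/3.6245 = -5.9571
df = 29
p-value (two-sided) = 0.00000
At α=0.01: p < α → reject H₀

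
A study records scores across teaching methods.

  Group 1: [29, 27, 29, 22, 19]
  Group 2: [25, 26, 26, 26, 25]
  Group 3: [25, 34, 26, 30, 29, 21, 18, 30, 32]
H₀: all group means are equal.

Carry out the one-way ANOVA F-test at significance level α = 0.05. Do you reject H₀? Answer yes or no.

reject H₀: no

Group means [25.20, 25.60, 27.22], grand mean 26.263
SSB = Σnᵢ(x̄ᵢ−x̄)² = 16.129; SSW = ΣΣ(x−x̄ᵢ)² = 299.556
MSB = 16.129/2 = 8.0643; MSW = 299.556/16 = 18.7222
F = MSB/MSW = 0.4307
df = (2, 16)
p-value (upper-tail) = 0.65735
At α=0.05: p ≥ α → fail to reject H₀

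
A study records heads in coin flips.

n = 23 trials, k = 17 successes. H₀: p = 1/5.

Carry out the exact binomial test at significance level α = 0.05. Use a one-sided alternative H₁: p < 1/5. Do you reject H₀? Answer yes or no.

reject H₀: no

Exact binomial: n=23, k=17, p₀=1/5=0.2000
P(X≤17) from Σ C(n,i)·p₀^i·(1−p₀)^(n−i)
p-value (one-sided, H₁ less) = 1.00000
At α=0.05: p ≥ α → fail to reject H₀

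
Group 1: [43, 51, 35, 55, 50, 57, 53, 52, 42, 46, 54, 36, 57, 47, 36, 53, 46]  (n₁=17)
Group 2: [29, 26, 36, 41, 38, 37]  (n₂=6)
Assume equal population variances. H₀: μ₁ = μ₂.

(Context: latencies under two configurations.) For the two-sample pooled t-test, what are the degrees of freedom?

degrees of freedom = 21

df = n₁ + n₂ − 2 = 17 + 6 − 2 = 21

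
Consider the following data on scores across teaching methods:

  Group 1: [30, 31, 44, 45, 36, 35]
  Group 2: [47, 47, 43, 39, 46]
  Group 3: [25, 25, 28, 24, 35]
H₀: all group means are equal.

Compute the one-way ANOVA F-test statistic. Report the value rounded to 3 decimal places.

Group means [36.83, 44.40, 27.40], grand mean 36.250
SSB = Σnᵢ(x̄ᵢ−x̄)² = 725.767; SSW = ΣΣ(x−x̄ᵢ)² = 331.233
MSB = 725.767/2 = 362.8833; MSW = 331.233/13 = 25.4795
F = MSB/MSW = 14.2422
df = (2, 13)

test statistic = 14.242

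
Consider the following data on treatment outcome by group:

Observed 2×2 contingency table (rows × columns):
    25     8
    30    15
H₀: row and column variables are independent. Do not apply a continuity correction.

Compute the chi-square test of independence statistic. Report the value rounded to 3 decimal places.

test statistic = 0.757

Row totals [33, 45], col totals [55, 23], n=78
χ² = (25−23.27)²/23.27 + (8−9.73)²/9.73 + (30−31.73)²/31.73 + (15−13.27)²/13.27 = 0.7567
df = 1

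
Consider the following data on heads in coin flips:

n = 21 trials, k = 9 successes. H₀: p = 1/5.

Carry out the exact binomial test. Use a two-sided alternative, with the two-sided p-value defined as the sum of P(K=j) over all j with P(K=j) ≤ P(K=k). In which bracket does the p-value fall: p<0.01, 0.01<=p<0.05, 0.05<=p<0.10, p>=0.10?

Exact binomial: n=21, k=9, p₀=1/5=0.2000
P(X=j) = C(n,j)·p₀^j·(1−p₀)^(n−j); p = Σ P(X=j) over j with P(X=j) ≤ P(X=9)
p-value (two-sided) = 0.02364
→ bracket: 0.01<=p<0.05

p-value bracket: 0.01<=p<0.05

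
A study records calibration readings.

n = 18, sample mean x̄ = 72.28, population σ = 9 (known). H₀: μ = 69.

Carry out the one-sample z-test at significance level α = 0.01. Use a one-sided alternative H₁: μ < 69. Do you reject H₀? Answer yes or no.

reject H₀: no

SE = σ/√n = 9/√18 = 2.1213
z = (x̄−μ₀)/SE = (72.28−69)/2.1213 = 1.5462
p-value (one-sided, H₁ less) = 0.93897
At α=0.01: p ≥ α → fail to reject H₀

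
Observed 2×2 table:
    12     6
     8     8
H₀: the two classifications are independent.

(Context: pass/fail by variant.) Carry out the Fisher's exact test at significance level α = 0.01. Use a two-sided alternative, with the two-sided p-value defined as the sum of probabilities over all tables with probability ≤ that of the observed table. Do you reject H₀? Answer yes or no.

Margins: r₁=18, r₂=16, c₁=20, c₂=14, n=34
p_obs = C(18,12)·C(16,8)/C(34,20); sum pmf over tables with pmf ≤ p_obs
p-value (two-sided) = 0.48671
At α=0.01: p ≥ α → fail to reject H₀

reject H₀: no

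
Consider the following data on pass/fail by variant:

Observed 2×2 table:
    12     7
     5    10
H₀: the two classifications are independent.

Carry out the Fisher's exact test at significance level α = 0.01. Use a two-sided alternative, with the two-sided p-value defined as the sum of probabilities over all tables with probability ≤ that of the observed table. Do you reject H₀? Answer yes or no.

reject H₀: no

Margins: r₁=19, r₂=15, c₁=17, c₂=17, n=34
p_obs = C(19,12)·C(15,5)/C(34,17); sum pmf over tables with pmf ≤ p_obs
p-value (two-sided) = 0.16632
At α=0.01: p ≥ α → fail to reject H₀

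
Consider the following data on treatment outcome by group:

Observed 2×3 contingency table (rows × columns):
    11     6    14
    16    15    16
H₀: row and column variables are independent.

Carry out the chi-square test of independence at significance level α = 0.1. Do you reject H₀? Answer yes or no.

Row totals [31, 47], col totals [27, 21, 30], n=78
χ² = (11−10.73)²/10.73 + (6−8.35)²/8.35 + (14−11.92)²/11.92 + (16−16.27)²/16.27 + (15−12.65)²/12.65 + (16−18.08)²/18.08 = 1.7061
df = 2
p-value (upper-tail) = 0.42610
At α=0.1: p ≥ α → fail to reject H₀

reject H₀: no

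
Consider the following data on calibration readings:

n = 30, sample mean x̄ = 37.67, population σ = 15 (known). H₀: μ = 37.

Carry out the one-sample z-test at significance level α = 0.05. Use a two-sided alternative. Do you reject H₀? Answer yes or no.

SE = σ/√n = 15/√30 = 2.7386
z = (x̄−μ₀)/SE = (37.67−37)/2.7386 = 0.2446
p-value (two-sided) = 0.80673
At α=0.05: p ≥ α → fail to reject H₀

reject H₀: no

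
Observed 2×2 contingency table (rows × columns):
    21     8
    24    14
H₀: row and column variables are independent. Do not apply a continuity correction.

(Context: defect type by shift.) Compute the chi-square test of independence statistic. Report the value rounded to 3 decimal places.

test statistic = 0.639

Row totals [29, 38], col totals [45, 22], n=67
χ² = (21−19.48)²/19.48 + (8−9.52)²/9.52 + (24−25.52)²/25.52 + (14−12.48)²/12.48 = 0.6389
df = 1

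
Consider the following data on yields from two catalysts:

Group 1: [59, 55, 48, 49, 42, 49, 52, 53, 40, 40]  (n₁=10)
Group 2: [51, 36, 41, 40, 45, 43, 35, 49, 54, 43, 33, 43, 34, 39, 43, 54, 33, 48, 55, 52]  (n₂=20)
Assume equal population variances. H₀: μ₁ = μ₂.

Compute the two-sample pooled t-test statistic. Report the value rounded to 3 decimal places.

test statistic = 1.891

x̄₁=48.700, s₁=6.430, n₁=10
x̄₂=43.550, s₂=7.302, n₂=20
s_p² = [9·6.430² + 19·7.302²]/28 = 49.4661
SE = √(s_p²·(1/10+1/20)) = 2.7240
t = (48.700−43.550)/2.7240 = 1.8906
df = 28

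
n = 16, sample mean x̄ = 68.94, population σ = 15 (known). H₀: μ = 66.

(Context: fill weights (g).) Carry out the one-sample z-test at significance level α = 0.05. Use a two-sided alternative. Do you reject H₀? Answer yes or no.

SE = σ/√n = 15/√16 = 3.7500
z = (x̄−μ₀)/SE = (68.94−66)/3.7500 = 0.7840
p-value (two-sided) = 0.43304
At α=0.05: p ≥ α → fail to reject H₀

reject H₀: no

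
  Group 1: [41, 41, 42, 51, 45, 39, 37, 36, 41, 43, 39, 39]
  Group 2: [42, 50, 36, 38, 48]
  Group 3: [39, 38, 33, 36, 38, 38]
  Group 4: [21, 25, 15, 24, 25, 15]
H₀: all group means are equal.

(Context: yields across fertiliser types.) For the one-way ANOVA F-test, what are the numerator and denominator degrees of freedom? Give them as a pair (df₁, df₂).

k = 4 groups, N = 29 total
df = (k−1, N−k) = (4−1, 29−4) = (3, 25)

degrees of freedom = [3, 25]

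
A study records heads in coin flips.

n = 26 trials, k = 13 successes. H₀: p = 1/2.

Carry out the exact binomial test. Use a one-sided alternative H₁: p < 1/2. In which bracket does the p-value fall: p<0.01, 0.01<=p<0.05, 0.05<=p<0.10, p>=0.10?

p-value bracket: p>=0.10

Exact binomial: n=26, k=13, p₀=1/2=0.5000
P(X≤13) from Σ C(n,i)·p₀^i·(1−p₀)^(n−i)
p-value (one-sided, H₁ less) = 0.57749
→ bracket: p>=0.10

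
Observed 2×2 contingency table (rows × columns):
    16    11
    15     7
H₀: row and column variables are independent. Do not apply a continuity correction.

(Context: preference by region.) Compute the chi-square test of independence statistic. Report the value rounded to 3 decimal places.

test statistic = 0.415

Row totals [27, 22], col totals [31, 18], n=49
χ² = (16−17.08)²/17.08 + (11−9.92)²/9.92 + (15−13.92)²/13.92 + (7−8.08)²/8.08 = 0.4153
df = 1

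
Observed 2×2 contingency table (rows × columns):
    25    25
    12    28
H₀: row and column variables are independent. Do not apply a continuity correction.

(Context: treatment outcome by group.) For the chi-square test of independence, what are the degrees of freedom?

degrees of freedom = 1

df = (r−1)(c−1) = (2−1)·(2−1) = 1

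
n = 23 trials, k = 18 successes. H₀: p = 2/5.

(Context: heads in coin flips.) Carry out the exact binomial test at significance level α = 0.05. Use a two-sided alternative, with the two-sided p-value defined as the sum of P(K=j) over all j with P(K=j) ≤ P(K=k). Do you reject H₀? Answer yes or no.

reject H₀: yes

Exact binomial: n=23, k=18, p₀=2/5=0.4000
P(X=j) = C(n,j)·p₀^j·(1−p₀)^(n−j); p = Σ P(X=j) over j with P(X=j) ≤ P(X=18)
p-value (two-sided) = 0.00034
At α=0.05: p < α → reject H₀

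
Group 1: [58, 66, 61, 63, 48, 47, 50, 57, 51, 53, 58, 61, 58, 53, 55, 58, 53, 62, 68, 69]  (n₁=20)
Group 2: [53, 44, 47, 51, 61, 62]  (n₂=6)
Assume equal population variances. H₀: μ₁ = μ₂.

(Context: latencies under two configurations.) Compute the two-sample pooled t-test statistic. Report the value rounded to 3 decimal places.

x̄₁=57.450, s₁=6.312, n₁=20
x̄₂=53.000, s₂=7.294, n₂=6
s_p² = [19·6.312² + 5·7.294²]/24 = 42.6229
SE = √(s_p²·(1/20+1/6)) = 3.0389
t = (57.450−53.000)/3.0389 = 1.4643
df = 24

test statistic = 1.464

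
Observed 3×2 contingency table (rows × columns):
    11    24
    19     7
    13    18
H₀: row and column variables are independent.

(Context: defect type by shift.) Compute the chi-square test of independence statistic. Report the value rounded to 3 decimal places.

test statistic = 10.828

Row totals [35, 26, 31], col totals [43, 49], n=92
χ² = (11−16.36)²/16.36 + (24−18.64)²/18.64 + (19−12.15)²/12.15 + (7−13.85)²/13.85 + (13−14.49)²/14.49 + (18−16.51)²/16.51 = 10.8282
df = 2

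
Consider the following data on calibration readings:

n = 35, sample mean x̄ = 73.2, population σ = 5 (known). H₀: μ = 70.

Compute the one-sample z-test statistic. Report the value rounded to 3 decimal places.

test statistic = 3.786

SE = σ/√n = 5/√35 = 0.8452
z = (x̄−μ₀)/SE = (73.2−70)/0.8452 = 3.7863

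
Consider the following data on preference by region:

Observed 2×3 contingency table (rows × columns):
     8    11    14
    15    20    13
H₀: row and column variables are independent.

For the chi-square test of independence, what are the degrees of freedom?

degrees of freedom = 2

df = (r−1)(c−1) = (2−1)·(3−1) = 2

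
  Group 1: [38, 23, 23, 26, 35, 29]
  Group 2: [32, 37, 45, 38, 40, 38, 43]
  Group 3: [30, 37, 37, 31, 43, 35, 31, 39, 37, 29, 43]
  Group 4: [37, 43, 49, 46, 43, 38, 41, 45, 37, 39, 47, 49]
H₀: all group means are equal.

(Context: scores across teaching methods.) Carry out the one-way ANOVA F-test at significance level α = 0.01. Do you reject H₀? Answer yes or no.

Group means [29.00, 39.00, 35.64, 42.83], grand mean 37.583
SSB = Σnᵢ(x̄ᵢ−x̄)² = 828.538; SSW = ΣΣ(x−x̄ᵢ)² = 768.212
MSB = 828.538/3 = 276.1793; MSW = 768.212/32 = 24.0066
F = MSB/MSW = 11.5043
df = (3, 32)
p-value (upper-tail) = 0.00003
At α=0.01: p < α → reject H₀

reject H₀: yes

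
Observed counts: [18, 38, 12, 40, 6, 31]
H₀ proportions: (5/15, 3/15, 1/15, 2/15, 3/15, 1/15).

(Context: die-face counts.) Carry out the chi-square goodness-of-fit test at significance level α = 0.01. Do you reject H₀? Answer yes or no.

n = 145; E_i = n·p_i = [48.33, 29.00, 9.67, 19.33, 29.00, 9.67]
χ² = (18−48.33)²/48.33 + (38−29.00)²/29.00 + (12−9.67)²/9.67 + (40−19.33)²/19.33 + (6−29.00)²/29.00 + (31−9.67)²/9.67 = 109.8069
df = 5
p-value (upper-tail) = 0.00000
At α=0.01: p < α → reject H₀

reject H₀: yes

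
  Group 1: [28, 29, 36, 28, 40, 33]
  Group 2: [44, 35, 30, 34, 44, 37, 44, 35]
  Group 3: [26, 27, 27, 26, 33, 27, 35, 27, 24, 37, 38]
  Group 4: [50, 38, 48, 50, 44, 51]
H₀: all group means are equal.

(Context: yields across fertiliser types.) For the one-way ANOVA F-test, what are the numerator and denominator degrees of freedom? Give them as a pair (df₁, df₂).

k = 4 groups, N = 31 total
df = (k−1, N−k) = (4−1, 31−4) = (3, 27)

degrees of freedom = [3, 27]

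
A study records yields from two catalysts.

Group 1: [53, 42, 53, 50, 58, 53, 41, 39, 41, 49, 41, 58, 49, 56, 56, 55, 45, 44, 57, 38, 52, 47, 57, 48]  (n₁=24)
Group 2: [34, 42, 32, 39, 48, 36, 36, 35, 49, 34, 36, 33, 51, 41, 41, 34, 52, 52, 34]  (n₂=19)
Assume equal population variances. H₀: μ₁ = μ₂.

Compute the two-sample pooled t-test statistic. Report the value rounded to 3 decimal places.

test statistic = 4.474

x̄₁=49.250, s₁=6.556, n₁=24
x̄₂=39.947, s₂=7.035, n₂=19
s_p² = [23·6.556² + 18·7.035²]/41 = 45.8402
SE = √(s_p²·(1/24+1/19)) = 2.0791
t = (49.250−39.947)/2.0791 = 4.4744
df = 41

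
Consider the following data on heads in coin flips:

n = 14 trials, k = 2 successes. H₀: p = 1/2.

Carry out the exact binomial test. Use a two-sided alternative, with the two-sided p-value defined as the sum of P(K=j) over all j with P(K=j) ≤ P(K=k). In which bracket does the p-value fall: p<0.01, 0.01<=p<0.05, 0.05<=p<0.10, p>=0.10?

Exact binomial: n=14, k=2, p₀=1/2=0.5000
P(X=j) = C(n,j)·p₀^j·(1−p₀)^(n−j); p = Σ P(X=j) over j with P(X=j) ≤ P(X=2)
p-value (two-sided) = 0.01294
→ bracket: 0.01<=p<0.05

p-value bracket: 0.01<=p<0.05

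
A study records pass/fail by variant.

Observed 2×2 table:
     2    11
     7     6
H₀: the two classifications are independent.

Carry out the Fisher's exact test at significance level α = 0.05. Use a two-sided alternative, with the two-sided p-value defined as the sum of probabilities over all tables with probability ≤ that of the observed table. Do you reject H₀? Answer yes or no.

Margins: r₁=13, r₂=13, c₁=9, c₂=17, n=26
p_obs = C(13,2)·C(13,7)/C(26,9); sum pmf over tables with pmf ≤ p_obs
p-value (two-sided) = 0.09684
At α=0.05: p ≥ α → fail to reject H₀

reject H₀: no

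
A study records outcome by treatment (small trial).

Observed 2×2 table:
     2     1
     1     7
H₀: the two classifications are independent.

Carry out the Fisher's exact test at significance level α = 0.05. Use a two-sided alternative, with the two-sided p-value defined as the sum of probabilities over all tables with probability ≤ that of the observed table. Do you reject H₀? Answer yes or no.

Margins: r₁=3, r₂=8, c₁=3, c₂=8, n=11
p_obs = C(3,2)·C(8,1)/C(11,3); sum pmf over tables with pmf ≤ p_obs
p-value (two-sided) = 0.15152
At α=0.05: p ≥ α → fail to reject H₀

reject H₀: no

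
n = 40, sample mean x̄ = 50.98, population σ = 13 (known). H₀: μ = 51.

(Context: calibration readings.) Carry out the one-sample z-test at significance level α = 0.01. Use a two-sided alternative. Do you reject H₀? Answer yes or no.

SE = σ/√n = 13/√40 = 2.0555
z = (x̄−μ₀)/SE = (50.98−51)/2.0555 = -0.0097
p-value (two-sided) = 0.99224
At α=0.01: p ≥ α → fail to reject H₀

reject H₀: no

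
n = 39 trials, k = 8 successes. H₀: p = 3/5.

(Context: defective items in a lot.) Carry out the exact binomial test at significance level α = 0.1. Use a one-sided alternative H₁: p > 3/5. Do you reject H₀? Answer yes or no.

reject H₀: no

Exact binomial: n=39, k=8, p₀=3/5=0.6000
P(X≥8) from Σ C(n,i)·p₀^i·(1−p₀)^(n−i)
p-value (one-sided, H₁ greater) = 1.00000
At α=0.1: p ≥ α → fail to reject H₀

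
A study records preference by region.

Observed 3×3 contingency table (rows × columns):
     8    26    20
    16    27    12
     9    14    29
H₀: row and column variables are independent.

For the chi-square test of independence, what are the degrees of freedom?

degrees of freedom = 4

df = (r−1)(c−1) = (3−1)·(3−1) = 4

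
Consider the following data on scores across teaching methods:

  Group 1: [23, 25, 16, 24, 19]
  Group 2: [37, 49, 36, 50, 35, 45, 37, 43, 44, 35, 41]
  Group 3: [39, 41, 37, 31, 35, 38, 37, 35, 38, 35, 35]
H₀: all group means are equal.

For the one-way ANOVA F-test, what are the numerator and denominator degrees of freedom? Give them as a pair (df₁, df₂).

k = 3 groups, N = 27 total
df = (k−1, N−k) = (3−1, 27−3) = (2, 24)

degrees of freedom = [2, 24]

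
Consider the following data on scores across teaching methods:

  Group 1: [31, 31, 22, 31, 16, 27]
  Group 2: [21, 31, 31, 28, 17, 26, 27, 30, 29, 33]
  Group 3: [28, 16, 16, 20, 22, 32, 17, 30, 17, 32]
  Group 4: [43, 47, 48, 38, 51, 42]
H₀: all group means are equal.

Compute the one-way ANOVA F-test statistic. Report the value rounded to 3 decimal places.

Group means [26.33, 27.30, 23.00, 44.83], grand mean 29.062
SSB = Σnᵢ(x̄ᵢ−x̄)² = 1935.608; SSW = ΣΣ(x−x̄ᵢ)² = 936.267
MSB = 1935.608/3 = 645.2028; MSW = 936.267/28 = 33.4381
F = MSB/MSW = 19.2954
df = (3, 28)

test statistic = 19.295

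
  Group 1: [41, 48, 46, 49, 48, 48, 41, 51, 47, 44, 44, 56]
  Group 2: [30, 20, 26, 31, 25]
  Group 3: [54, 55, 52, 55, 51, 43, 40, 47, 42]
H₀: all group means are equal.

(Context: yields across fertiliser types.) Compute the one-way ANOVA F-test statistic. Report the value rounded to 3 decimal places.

test statistic = 38.616

Group means [46.92, 26.40, 48.78], grand mean 43.615
SSB = Σnᵢ(x̄ᵢ−x̄)² = 1852.482; SSW = ΣΣ(x−x̄ᵢ)² = 551.672
MSB = 1852.482/2 = 926.2408; MSW = 551.672/23 = 23.9857
F = MSB/MSW = 38.6163
df = (2, 23)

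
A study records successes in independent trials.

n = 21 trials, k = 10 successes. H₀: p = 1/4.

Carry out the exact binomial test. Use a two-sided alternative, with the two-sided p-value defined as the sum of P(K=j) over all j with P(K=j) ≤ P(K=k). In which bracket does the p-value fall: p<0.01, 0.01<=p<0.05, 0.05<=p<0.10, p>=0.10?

Exact binomial: n=21, k=10, p₀=1/4=0.2500
P(X=j) = C(n,j)·p₀^j·(1−p₀)^(n−j); p = Σ P(X=j) over j with P(X=j) ≤ P(X=10)
p-value (two-sided) = 0.02301
→ bracket: 0.01<=p<0.05

p-value bracket: 0.01<=p<0.05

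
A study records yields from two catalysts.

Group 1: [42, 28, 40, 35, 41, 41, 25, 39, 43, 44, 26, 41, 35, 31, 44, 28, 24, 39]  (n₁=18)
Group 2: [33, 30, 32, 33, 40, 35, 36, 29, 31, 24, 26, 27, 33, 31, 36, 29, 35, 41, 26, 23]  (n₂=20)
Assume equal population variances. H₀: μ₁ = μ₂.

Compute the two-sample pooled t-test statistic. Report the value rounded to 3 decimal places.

x̄₁=35.889, s₁=7.037, n₁=18
x̄₂=31.500, s₂=4.915, n₂=20
s_p² = [17·7.037² + 19·4.915²]/36 = 36.1327
SE = √(s_p²·(1/18+1/20)) = 1.9529
t = (35.889−31.500)/1.9529 = 2.2473
df = 36

test statistic = 2.247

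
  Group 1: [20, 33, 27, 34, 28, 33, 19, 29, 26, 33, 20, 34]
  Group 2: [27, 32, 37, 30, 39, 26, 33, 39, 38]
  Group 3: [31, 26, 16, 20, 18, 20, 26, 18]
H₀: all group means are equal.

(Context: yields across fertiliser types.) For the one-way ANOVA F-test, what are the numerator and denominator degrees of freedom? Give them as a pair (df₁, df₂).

degrees of freedom = [2, 26]

k = 3 groups, N = 29 total
df = (k−1, N−k) = (3−1, 29−3) = (2, 26)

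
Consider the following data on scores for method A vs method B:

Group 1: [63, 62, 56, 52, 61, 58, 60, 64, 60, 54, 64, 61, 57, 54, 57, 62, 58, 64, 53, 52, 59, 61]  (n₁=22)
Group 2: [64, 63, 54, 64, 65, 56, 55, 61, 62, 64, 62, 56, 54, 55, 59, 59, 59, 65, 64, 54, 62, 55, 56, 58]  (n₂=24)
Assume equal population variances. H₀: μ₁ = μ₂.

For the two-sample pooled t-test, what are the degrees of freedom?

degrees of freedom = 44

df = n₁ + n₂ − 2 = 22 + 24 − 2 = 44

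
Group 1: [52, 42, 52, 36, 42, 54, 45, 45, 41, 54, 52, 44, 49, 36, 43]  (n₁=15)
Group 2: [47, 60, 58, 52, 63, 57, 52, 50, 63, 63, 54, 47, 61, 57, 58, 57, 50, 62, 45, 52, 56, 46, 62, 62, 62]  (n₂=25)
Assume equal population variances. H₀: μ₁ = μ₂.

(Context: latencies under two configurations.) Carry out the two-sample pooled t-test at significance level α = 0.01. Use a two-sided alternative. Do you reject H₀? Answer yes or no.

x̄₁=45.800, s₁=6.073, n₁=15
x̄₂=55.840, s₂=5.949, n₂=25
s_p² = [14·6.073² + 24·5.949²]/38 = 35.9411
SE = √(s_p²·(1/15+1/25)) = 1.9580
t = (45.800−55.840)/1.9580 = -5.1277
df = 38
p-value (two-sided) = 0.00001
At α=0.01: p < α → reject H₀

reject H₀: yes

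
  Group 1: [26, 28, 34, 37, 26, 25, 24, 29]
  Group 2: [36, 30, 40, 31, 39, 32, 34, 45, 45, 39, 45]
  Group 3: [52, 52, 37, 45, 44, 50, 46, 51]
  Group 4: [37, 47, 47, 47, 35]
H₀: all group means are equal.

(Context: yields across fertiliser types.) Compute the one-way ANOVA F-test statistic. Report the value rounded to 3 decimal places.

Group means [28.62, 37.82, 47.12, 42.60], grand mean 38.594
SSB = Σnᵢ(x̄ᵢ−x̄)² = 1464.132; SSW = ΣΣ(x−x̄ᵢ)² = 805.586
MSB = 1464.132/3 = 488.0441; MSW = 805.586/28 = 28.7709
F = MSB/MSW = 16.9631
df = (3, 28)

test statistic = 16.963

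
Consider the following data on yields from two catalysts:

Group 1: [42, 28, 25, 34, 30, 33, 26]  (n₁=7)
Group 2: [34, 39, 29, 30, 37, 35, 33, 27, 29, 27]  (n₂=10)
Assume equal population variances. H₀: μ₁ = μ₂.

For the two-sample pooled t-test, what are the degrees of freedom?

df = n₁ + n₂ − 2 = 7 + 10 − 2 = 15

degrees of freedom = 15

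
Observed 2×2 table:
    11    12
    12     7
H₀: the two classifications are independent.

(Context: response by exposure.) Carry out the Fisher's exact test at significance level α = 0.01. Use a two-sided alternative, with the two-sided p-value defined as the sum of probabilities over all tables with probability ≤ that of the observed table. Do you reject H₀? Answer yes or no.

reject H₀: no

Margins: r₁=23, r₂=19, c₁=23, c₂=19, n=42
p_obs = C(23,11)·C(19,12)/C(42,23); sum pmf over tables with pmf ≤ p_obs
p-value (two-sided) = 0.36574
At α=0.01: p ≥ α → fail to reject H₀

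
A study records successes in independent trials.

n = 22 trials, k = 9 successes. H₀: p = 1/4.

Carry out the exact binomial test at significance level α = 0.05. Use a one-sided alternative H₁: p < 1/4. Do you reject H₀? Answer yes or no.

Exact binomial: n=22, k=9, p₀=1/4=0.2500
P(X≤9) from Σ C(n,i)·p₀^i·(1−p₀)^(n−i)
p-value (one-sided, H₁ less) = 0.97049
At α=0.05: p ≥ α → fail to reject H₀

reject H₀: no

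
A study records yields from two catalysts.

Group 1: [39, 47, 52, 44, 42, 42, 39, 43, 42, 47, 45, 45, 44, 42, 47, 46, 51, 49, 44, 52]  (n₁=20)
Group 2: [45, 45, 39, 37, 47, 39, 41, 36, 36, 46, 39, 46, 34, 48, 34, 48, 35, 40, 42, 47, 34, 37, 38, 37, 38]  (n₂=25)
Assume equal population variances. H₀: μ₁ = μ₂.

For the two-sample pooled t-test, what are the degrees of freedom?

df = n₁ + n₂ − 2 = 20 + 25 − 2 = 43

degrees of freedom = 43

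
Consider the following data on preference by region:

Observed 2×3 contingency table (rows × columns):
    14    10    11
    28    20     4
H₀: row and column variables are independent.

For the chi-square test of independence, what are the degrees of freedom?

degrees of freedom = 2

df = (r−1)(c−1) = (2−1)·(3−1) = 2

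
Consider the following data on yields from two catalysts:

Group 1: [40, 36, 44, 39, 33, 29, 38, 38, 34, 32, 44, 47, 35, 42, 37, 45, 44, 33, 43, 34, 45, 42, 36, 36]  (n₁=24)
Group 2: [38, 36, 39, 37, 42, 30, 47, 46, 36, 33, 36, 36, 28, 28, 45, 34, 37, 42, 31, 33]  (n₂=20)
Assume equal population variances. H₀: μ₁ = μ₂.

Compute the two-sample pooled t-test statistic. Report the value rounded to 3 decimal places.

x̄₁=38.583, s₁=4.942, n₁=24
x̄₂=36.700, s₂=5.573, n₂=20
s_p² = [23·4.942² + 19·5.573²]/42 = 27.4294
SE = √(s_p²·(1/24+1/20)) = 1.5857
t = (38.583−36.700)/1.5857 = 1.1877
df = 42

test statistic = 1.188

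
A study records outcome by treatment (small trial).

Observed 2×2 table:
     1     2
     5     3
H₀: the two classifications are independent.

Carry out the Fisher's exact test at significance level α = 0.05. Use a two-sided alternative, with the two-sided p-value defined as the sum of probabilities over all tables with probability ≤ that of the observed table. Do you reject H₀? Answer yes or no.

Margins: r₁=3, r₂=8, c₁=6, c₂=5, n=11
p_obs = C(3,1)·C(8,5)/C(11,6); sum pmf over tables with pmf ≤ p_obs
p-value (two-sided) = 0.54545
At α=0.05: p ≥ α → fail to reject H₀

reject H₀: no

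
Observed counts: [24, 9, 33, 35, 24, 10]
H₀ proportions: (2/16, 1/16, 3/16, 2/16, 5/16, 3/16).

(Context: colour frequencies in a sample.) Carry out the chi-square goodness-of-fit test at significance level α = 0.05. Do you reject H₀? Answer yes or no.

n = 135; E_i = n·p_i = [16.88, 8.44, 25.31, 16.88, 42.19, 25.31]
χ² = (24−16.88)²/16.88 + (9−8.44)²/8.44 + (33−25.31)²/25.31 + (35−16.88)²/16.88 + (24−42.19)²/42.19 + (10−25.31)²/25.31 = 41.9521
df = 5
p-value (upper-tail) = 0.00000
At α=0.05: p < α → reject H₀

reject H₀: yes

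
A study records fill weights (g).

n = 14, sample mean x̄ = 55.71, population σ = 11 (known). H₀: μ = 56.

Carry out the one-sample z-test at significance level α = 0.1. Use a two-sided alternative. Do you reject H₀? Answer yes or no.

reject H₀: no

SE = σ/√n = 11/√14 = 2.9399
z = (x̄−μ₀)/SE = (55.71−56)/2.9399 = -0.0986
p-value (two-sided) = 0.92142
At α=0.1: p ≥ α → fail to reject H₀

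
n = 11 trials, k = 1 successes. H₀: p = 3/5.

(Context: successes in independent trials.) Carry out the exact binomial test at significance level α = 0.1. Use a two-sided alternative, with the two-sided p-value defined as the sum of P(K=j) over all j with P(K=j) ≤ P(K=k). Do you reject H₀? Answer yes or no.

reject H₀: yes

Exact binomial: n=11, k=1, p₀=3/5=0.6000
P(X=j) = C(n,j)·p₀^j·(1−p₀)^(n−j); p = Σ P(X=j) over j with P(X=j) ≤ P(X=1)
p-value (two-sided) = 0.00073
At α=0.1: p < α → reject H₀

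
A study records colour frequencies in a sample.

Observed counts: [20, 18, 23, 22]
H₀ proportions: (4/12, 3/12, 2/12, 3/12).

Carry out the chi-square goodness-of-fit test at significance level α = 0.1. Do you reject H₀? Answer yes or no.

reject H₀: yes

n = 83; E_i = n·p_i = [27.67, 20.75, 13.83, 20.75]
χ² = (20−27.67)²/27.67 + (18−20.75)²/20.75 + (23−13.83)²/13.83 + (22−20.75)²/20.75 = 8.6386
df = 3
p-value (upper-tail) = 0.03450
At α=0.1: p < α → reject H₀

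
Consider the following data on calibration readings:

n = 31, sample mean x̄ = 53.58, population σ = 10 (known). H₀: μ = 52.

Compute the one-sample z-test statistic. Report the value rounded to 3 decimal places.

test statistic = 0.880

SE = σ/√n = 10/√31 = 1.7961
z = (x̄−μ₀)/SE = (53.58−52)/1.7961 = 0.8797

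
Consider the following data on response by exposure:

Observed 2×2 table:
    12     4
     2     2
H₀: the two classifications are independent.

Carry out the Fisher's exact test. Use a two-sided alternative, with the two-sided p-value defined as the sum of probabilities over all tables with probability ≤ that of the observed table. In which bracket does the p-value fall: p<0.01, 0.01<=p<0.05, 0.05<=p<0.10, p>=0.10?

Margins: r₁=16, r₂=4, c₁=14, c₂=6, n=20
p_obs = C(16,12)·C(4,2)/C(20,14); sum pmf over tables with pmf ≤ p_obs
p-value (two-sided) = 0.54923
→ bracket: p>=0.10

p-value bracket: p>=0.10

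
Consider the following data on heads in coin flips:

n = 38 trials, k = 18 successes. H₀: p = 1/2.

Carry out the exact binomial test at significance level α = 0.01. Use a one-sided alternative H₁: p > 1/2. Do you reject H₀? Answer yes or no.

Exact binomial: n=38, k=18, p₀=1/2=0.5000
P(X≥18) from Σ C(n,i)·p₀^i·(1−p₀)^(n−i)
p-value (one-sided, H₁ greater) = 0.68645
At α=0.01: p ≥ α → fail to reject H₀

reject H₀: no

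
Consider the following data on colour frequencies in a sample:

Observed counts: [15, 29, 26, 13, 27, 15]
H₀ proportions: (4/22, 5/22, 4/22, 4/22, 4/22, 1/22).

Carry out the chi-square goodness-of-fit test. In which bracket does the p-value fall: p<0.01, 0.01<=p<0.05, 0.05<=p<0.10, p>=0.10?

n = 125; E_i = n·p_i = [22.73, 28.41, 22.73, 22.73, 22.73, 5.68]
χ² = (15−22.73)²/22.73 + (29−28.41)²/28.41 + (26−22.73)²/22.73 + (13−22.73)²/22.73 + (27−22.73)²/22.73 + (15−5.68)²/5.68 = 23.3592
df = 5
p-value (upper-tail) = 0.00029
→ bracket: p<0.01

p-value bracket: p<0.01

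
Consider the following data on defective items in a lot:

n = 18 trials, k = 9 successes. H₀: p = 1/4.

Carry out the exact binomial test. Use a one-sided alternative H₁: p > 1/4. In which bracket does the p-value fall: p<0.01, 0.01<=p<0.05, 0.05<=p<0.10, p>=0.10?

p-value bracket: 0.01<=p<0.05

Exact binomial: n=18, k=9, p₀=1/4=0.2500
P(X≥9) from Σ C(n,i)·p₀^i·(1−p₀)^(n−i)
p-value (one-sided, H₁ greater) = 0.01935
→ bracket: 0.01<=p<0.05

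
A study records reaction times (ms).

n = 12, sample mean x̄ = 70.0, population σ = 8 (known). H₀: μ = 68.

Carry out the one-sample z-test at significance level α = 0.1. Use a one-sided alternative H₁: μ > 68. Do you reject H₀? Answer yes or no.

reject H₀: no

SE = σ/√n = 8/√12 = 2.3094
z = (x̄−μ₀)/SE = (70.0−68)/2.3094 = 0.8660
p-value (one-sided, H₁ greater) = 0.19324
At α=0.1: p ≥ α → fail to reject H₀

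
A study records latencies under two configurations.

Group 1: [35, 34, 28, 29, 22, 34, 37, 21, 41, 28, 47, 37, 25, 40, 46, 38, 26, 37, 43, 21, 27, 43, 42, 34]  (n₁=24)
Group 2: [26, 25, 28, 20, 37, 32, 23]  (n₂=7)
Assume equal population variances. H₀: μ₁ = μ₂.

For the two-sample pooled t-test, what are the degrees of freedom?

degrees of freedom = 29

df = n₁ + n₂ − 2 = 24 + 7 − 2 = 29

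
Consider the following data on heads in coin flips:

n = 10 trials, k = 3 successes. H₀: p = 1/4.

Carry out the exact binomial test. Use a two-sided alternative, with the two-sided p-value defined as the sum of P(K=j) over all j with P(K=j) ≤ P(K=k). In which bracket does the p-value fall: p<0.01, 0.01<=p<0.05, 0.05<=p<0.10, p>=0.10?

Exact binomial: n=10, k=3, p₀=1/4=0.2500
P(X=j) = C(n,j)·p₀^j·(1−p₀)^(n−j); p = Σ P(X=j) over j with P(X=j) ≤ P(X=3)
p-value (two-sided) = 0.71843
→ bracket: p>=0.10

p-value bracket: p>=0.10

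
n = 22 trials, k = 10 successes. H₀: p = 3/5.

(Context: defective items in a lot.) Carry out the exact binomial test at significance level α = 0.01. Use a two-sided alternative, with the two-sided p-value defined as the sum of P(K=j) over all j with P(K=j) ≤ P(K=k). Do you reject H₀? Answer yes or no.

reject H₀: no

Exact binomial: n=22, k=10, p₀=3/5=0.6000
P(X=j) = C(n,j)·p₀^j·(1−p₀)^(n−j); p = Σ P(X=j) over j with P(X=j) ≤ P(X=10)
p-value (two-sided) = 0.19293
At α=0.01: p ≥ α → fail to reject H₀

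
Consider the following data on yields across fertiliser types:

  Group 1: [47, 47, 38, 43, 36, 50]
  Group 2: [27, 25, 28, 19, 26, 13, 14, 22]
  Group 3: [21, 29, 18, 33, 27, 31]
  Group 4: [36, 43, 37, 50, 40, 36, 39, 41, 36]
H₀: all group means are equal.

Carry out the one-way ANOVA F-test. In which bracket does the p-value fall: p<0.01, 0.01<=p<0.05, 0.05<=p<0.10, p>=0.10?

p-value bracket: p<0.01

Group means [43.50, 21.75, 26.50, 39.78], grand mean 32.828
SSB = Σnᵢ(x̄ᵢ−x̄)² = 2340.082; SSW = ΣΣ(x−x̄ᵢ)² = 732.056
MSB = 2340.082/3 = 780.0275; MSW = 732.056/25 = 29.2822
F = MSB/MSW = 26.6383
df = (3, 25)
p-value (upper-tail) = 0.00000
→ bracket: p<0.01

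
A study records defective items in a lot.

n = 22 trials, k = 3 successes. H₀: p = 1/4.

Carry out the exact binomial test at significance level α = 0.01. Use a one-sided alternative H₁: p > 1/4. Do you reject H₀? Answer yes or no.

reject H₀: no

Exact binomial: n=22, k=3, p₀=1/4=0.2500
P(X≥3) from Σ C(n,i)·p₀^i·(1−p₀)^(n−i)
p-value (one-sided, H₁ greater) = 0.93935
At α=0.01: p ≥ α → fail to reject H₀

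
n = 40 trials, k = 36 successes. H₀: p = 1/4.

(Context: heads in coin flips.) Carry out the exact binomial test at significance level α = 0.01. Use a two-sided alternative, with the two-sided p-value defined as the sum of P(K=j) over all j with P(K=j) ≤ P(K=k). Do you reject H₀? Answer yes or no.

reject H₀: yes

Exact binomial: n=40, k=36, p₀=1/4=0.2500
P(X=j) = C(n,j)·p₀^j·(1−p₀)^(n−j); p = Σ P(X=j) over j with P(X=j) ≤ P(X=36)
p-value (two-sided) = 0.00000
At α=0.01: p < α → reject H₀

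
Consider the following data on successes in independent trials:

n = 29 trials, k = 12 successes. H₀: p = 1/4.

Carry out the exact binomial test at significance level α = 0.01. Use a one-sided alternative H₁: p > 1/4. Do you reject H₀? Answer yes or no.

Exact binomial: n=29, k=12, p₀=1/4=0.2500
P(X≥12) from Σ C(n,i)·p₀^i·(1−p₀)^(n−i)
p-value (one-sided, H₁ greater) = 0.03903
At α=0.01: p ≥ α → fail to reject H₀

reject H₀: no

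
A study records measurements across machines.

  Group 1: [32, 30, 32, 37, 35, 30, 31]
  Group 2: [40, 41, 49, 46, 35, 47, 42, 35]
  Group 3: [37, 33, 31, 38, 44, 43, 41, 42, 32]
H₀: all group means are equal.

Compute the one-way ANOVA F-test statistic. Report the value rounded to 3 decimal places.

test statistic = 8.131

Group means [32.43, 41.88, 37.89], grand mean 37.625
SSB = Σnᵢ(x̄ᵢ−x̄)² = 334.147; SSW = ΣΣ(x−x̄ᵢ)² = 431.478
MSB = 334.147/2 = 167.0734; MSW = 431.478/21 = 20.5466
F = MSB/MSW = 8.1314
df = (2, 21)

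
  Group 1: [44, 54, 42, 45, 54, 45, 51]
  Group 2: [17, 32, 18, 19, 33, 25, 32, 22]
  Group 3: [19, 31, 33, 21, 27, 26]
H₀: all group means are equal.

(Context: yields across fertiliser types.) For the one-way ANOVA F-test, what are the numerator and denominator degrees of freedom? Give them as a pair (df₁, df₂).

degrees of freedom = [2, 18]

k = 3 groups, N = 21 total
df = (k−1, N−k) = (3−1, 21−3) = (2, 18)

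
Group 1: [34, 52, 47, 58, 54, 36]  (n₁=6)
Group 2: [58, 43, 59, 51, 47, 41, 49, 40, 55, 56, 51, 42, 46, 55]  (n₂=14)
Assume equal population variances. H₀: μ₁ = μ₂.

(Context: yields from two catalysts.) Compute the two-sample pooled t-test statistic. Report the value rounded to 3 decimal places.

test statistic = -0.721

x̄₁=46.833, s₁=9.847, n₁=6
x̄₂=49.500, s₂=6.501, n₂=14
s_p² = [5·9.847² + 13·6.501²]/18 = 57.4630
SE = √(s_p²·(1/6+1/14)) = 3.6989
t = (46.833−49.500)/3.6989 = -0.7209
df = 18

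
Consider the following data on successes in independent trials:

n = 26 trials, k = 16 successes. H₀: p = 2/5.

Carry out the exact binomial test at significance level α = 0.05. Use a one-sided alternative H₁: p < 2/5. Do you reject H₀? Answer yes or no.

Exact binomial: n=26, k=16, p₀=2/5=0.4000
P(X≤16) from Σ C(n,i)·p₀^i·(1−p₀)^(n−i)
p-value (one-sided, H₁ less) = 0.99214
At α=0.05: p ≥ α → fail to reject H₀

reject H₀: no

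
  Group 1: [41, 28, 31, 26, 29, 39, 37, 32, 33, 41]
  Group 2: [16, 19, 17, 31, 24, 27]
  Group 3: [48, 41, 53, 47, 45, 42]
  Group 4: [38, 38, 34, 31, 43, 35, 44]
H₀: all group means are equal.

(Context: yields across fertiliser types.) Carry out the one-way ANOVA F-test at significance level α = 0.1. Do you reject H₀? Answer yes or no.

Group means [33.70, 22.33, 46.00, 37.57], grand mean 34.828
SSB = Σnᵢ(x̄ᵢ−x̄)² = 1750.990; SSW = ΣΣ(x−x̄ᵢ)² = 679.148
MSB = 1750.990/3 = 583.6634; MSW = 679.148/25 = 27.1659
F = MSB/MSW = 21.4851
df = (3, 25)
p-value (upper-tail) = 0.00000
At α=0.1: p < α → reject H₀

reject H₀: yes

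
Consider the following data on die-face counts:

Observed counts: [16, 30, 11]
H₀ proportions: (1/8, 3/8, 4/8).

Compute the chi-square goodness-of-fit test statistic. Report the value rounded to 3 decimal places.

n = 57; E_i = n·p_i = [7.12, 21.38, 28.50]
χ² = (16−7.12)²/7.12 + (30−21.38)²/21.38 + (11−28.50)²/28.50 = 25.2807
df = 2

test statistic = 25.281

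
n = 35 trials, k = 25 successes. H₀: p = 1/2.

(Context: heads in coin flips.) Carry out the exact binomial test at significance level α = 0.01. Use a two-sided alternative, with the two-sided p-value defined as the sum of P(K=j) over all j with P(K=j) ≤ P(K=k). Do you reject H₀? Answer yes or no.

reject H₀: no

Exact binomial: n=35, k=25, p₀=1/2=0.5000
P(X=j) = C(n,j)·p₀^j·(1−p₀)^(n−j); p = Σ P(X=j) over j with P(X=j) ≤ P(X=25)
p-value (two-sided) = 0.01667
At α=0.01: p ≥ α → fail to reject H₀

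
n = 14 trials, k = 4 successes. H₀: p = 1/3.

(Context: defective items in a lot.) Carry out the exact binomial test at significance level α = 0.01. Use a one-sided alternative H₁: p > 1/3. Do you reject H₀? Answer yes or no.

reject H₀: no

Exact binomial: n=14, k=4, p₀=1/3=0.3333
P(X≥4) from Σ C(n,i)·p₀^i·(1−p₀)^(n−i)
p-value (one-sided, H₁ greater) = 0.73881
At α=0.01: p ≥ α → fail to reject H₀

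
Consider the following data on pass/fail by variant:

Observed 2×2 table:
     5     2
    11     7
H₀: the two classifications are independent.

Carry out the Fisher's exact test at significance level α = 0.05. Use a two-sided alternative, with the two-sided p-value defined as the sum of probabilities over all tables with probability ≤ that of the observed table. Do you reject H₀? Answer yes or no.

reject H₀: no

Margins: r₁=7, r₂=18, c₁=16, c₂=9, n=25
p_obs = C(7,5)·C(18,11)/C(25,16); sum pmf over tables with pmf ≤ p_obs
p-value (two-sided) = 1.00000
At α=0.05: p ≥ α → fail to reject H₀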